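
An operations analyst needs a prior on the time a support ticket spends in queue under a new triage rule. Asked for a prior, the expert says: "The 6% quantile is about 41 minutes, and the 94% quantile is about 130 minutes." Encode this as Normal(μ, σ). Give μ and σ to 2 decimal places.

μ = 85.50, σ = 28.62

For Normal(μ,σ), the p-quantile is μ + z_p·σ. Here z_{0.06} = -1.555, z_{0.94} = 1.555.
So 41 = μ − 1.555σ and 130 = μ + 1.555σ.
Subtracting: σ = (130 − 41)/(1.555 − (-1.555)) = 28.62.
Then μ = 41 − (-1.555)·28.62 = 85.50.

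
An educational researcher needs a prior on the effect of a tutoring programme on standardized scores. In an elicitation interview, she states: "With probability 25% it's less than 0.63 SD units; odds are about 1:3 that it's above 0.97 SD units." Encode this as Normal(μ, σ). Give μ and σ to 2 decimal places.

μ = 0.80, σ = 0.25

The p-quantile of Normal(μ,σ) is μ + z_p·σ, with z_{0.25} = -0.6745 and z_{0.75} = 0.6745.
Eliminate σ: μ = (z₂·x₁ − z₁·x₂)/(z₂ − z₁) = (0.6745·0.63 − (-0.6745)·0.97)/1.349 = 0.80.
Then σ = (x₂ − x₁)/(z₂ − z₁) = (0.97 − 0.63)/1.349 = 0.25.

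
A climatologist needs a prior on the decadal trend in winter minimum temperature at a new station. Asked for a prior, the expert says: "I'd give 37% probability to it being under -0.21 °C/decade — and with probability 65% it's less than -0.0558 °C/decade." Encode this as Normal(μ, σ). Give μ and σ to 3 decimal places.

μ = -0.139, σ = 0.215

The p-quantile of Normal(μ,σ) is μ + z_p·σ, with z_{0.37} = -0.3319 and z_{0.65} = 0.3853.
Eliminate σ: μ = (z₂·x₁ − z₁·x₂)/(z₂ − z₁) = (0.3853·-0.21 − (-0.3319)·-0.0558)/0.7172 = -0.139.
Then σ = (x₂ − x₁)/(z₂ − z₁) = (-0.0558 − -0.21)/0.7172 = 0.215.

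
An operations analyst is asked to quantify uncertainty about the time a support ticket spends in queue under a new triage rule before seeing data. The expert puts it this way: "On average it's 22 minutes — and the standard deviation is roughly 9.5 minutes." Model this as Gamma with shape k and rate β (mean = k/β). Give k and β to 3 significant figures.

For Gamma(k, rate β): mean = k/β, variance = k/β², so CV = 1/√k.
CV = SD/mean = 9.5/22 = 0.4318, hence k = 1/CV² = 5.36.
Then β = k/mean = 5.36/22 = 0.244.

k ≈ 5.36, β ≈ 0.244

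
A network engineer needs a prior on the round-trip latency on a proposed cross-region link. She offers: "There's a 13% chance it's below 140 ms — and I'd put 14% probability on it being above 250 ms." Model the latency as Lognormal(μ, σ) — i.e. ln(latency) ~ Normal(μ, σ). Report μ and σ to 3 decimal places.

If T ~ Lognormal(μ,σ) then ln T ~ Normal(μ,σ), so the p-quantile of ln T is μ + z_p·σ.
ln(140) = 4.942 and ln(250) = 5.521; z_{0.13} = -1.126, z_{0.86} = 1.08.
σ = (5.521 − 4.942)/(1.08 − (-1.126)) = 0.263.
μ = 4.942 − (-1.126)·0.263 = 5.238.

μ ≈ 5.238, σ ≈ 0.263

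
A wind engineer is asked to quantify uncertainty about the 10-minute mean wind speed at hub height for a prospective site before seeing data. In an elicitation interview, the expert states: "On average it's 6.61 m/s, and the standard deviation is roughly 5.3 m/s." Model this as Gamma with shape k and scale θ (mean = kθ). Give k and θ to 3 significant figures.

k ≈ 1.56, θ ≈ 4.25

For Gamma(k, scale θ): mean = kθ, variance = kθ², so CV = 1/√k.
CV = SD/mean = 5.3/6.61 = 0.8018, hence k = 1/CV² = 1.56.
Then θ = mean/k = 6.61/1.56 = 4.25.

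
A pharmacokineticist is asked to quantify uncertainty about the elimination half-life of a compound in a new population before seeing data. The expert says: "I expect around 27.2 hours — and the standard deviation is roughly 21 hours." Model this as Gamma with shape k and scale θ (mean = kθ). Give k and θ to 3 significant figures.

k ≈ 1.68, θ ≈ 16.2

For Gamma(k, scale θ): mean = kθ, variance = kθ², so CV = 1/√k.
CV = SD/mean = 21/27.2 = 0.7721, hence k = 1/CV² = 1.68.
Then θ = mean/k = 27.2/1.68 = 16.2.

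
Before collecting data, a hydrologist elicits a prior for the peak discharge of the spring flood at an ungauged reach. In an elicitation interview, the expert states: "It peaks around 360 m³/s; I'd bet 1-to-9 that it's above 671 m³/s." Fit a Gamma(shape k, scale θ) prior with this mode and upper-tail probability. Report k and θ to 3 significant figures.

k ≈ 5.92, θ ≈ 73.1

Gamma(k,θ) with k>1 has mode (k−1)θ, so θ = 360/(k−1).
Need P(X < 671) = 0.9 with θ tied to k this way. Start at k = 2, θ = 360: P(X<671) ≈ 0.556.
Too low — raise k to concentrate. Iterating converges to k ≈ 5.92.
Then θ = 360/(5.92−1) ≈ 73.1.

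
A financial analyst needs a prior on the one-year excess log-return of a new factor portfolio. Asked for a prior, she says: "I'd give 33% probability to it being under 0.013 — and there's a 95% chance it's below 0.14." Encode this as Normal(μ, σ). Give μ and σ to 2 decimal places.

The p-quantile of Normal(μ,σ) is μ + z_p·σ, with z_{0.33} = -0.4399 and z_{0.95} = 1.645.
Eliminate σ: μ = (z₂·x₁ − z₁·x₂)/(z₂ − z₁) = (1.645·0.013 − (-0.4399)·0.14)/2.085 = 0.04.
Then σ = (x₂ − x₁)/(z₂ − z₁) = (0.14 − 0.013)/2.085 = 0.06.

μ = 0.04, σ = 0.06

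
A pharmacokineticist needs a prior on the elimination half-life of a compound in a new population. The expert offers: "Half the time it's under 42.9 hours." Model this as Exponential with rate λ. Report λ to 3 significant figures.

Exponential median = ln 2 / λ, so λ = ln 2 / 42.9 = 0.0162.

λ ≈ 0.0162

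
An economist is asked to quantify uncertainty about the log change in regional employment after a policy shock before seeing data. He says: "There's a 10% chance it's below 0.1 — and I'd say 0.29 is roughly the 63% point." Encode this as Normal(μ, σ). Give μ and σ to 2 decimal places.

The p-quantile of Normal(μ,σ) is μ + z_p·σ, with z_{0.1} = -1.282 and z_{0.63} = 0.3319.
Eliminate σ: μ = (z₂·x₁ − z₁·x₂)/(z₂ − z₁) = (0.3319·0.1 − (-1.282)·0.29)/1.613 = 0.25.
Then σ = (x₂ − x₁)/(z₂ − z₁) = (0.29 − 0.1)/1.613 = 0.12.

μ = 0.25, σ = 0.12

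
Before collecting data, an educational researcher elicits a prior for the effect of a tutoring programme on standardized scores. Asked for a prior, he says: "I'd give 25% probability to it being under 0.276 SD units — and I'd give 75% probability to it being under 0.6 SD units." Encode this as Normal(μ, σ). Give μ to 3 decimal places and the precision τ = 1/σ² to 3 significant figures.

μ = 0.438, τ = 17.3

For Normal(μ,σ), the p-quantile is μ + z_p·σ. Here z_{0.25} = -0.6745, z_{0.75} = 0.6745.
So 0.276 = μ − 0.6745σ and 0.6 = μ + 0.6745σ.
Subtracting: σ = (0.6 − 0.276)/(0.6745 − (-0.6745)) = 0.240.
Then μ = 0.276 − (-0.6745)·0.240 = 0.438.
Precision τ = 1/σ² = 1/0.2402² = 17.3.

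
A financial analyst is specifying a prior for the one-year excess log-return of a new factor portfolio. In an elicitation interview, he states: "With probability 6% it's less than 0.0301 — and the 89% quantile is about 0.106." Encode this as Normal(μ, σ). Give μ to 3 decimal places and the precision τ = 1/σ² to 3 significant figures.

For Normal(μ,σ), the p-quantile is μ + z_p·σ. Here z_{0.06} = -1.555, z_{0.89} = 1.227.
So 0.0301 = μ − 1.555σ and 0.106 = μ + 1.227σ.
Subtracting: σ = (0.106 − 0.0301)/(1.227 − (-1.555)) = 0.027.
Then μ = 0.0301 − (-1.555)·0.027 = 0.073.
Precision τ = 1/σ² = 1/0.02729² = 1340.

μ = 0.073, τ = 1340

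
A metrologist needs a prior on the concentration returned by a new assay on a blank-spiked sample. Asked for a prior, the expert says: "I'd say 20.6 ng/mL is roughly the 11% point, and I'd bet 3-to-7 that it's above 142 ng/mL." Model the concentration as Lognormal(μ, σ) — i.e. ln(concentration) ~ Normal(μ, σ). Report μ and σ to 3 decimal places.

If T ~ Lognormal(μ,σ) then ln T ~ Normal(μ,σ), so the p-quantile of ln T is μ + z_p·σ.
ln(20.6) = 3.025 and ln(142) = 4.956; z_{0.11} = -1.227, z_{0.7} = 0.5244.
σ = (4.956 − 3.025)/(0.5244 − (-1.227)) = 1.103.
μ = 3.025 − (-1.227)·1.103 = 4.378.

μ ≈ 4.378, σ ≈ 1.103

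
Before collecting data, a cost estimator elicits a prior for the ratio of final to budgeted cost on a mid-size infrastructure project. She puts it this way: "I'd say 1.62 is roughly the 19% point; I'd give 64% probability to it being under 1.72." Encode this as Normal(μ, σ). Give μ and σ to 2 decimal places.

For Normal(μ,σ), the p-quantile is μ + z_p·σ. Here z_{0.19} = -0.8779, z_{0.64} = 0.3585.
So 1.62 = μ − 0.8779σ and 1.72 = μ + 0.3585σ.
Subtracting: σ = (1.72 − 1.62)/(0.3585 − (-0.8779)) = 0.08.
Then μ = 1.62 − (-0.8779)·0.08 = 1.69.

μ = 1.69, σ = 0.08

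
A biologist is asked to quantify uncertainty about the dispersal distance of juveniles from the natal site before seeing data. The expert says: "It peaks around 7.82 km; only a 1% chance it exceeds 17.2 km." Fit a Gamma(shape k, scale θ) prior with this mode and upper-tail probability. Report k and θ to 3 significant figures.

k ≈ 8.76, θ ≈ 1.01

Gamma(k,θ) with k>1 has mode (k−1)θ, so θ = 7.82/(k−1).
Need P(X < 17.2) = 0.99 with θ tied to k this way. Start at k = 2, θ = 7.82: P(X<17.2) ≈ 0.645.
Too low — raise k to concentrate. Iterating converges to k ≈ 8.76.
Then θ = 7.82/(8.76−1) ≈ 1.01.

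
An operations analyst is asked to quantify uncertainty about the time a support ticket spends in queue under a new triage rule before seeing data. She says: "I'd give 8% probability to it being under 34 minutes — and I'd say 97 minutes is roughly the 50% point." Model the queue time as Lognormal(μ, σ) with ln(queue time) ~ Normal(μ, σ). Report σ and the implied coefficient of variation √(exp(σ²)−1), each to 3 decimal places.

σ ≈ 0.746, CV ≈ 0.863

If T ~ Lognormal(μ,σ) then ln T ~ Normal(μ,σ), so the p-quantile of ln T is μ + z_p·σ.
ln(34) = 3.526 and ln(97) = 4.575; z_{0.08} = -1.405, z_{0.5} = 0.
σ = (4.575 − 3.526)/(0 − (-1.405)) = 0.746.
μ = 3.526 − (-1.405)·0.746 = 4.575.
CV = √(exp(σ²)−1) = √(exp(0.5567)−1) = 0.863.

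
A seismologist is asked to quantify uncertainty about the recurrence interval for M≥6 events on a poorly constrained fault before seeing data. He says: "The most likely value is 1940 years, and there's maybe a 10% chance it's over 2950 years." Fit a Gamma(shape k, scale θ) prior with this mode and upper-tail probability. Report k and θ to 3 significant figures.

Gamma(k,θ) with k>1 has mode (k−1)θ, so θ = 1940/(k−1).
Need P(X < 2950) = 0.9 with θ tied to k this way. Start at k = 2, θ = 1940: P(X<2950) ≈ 0.449.
Too low — raise k to concentrate. Iterating converges to k ≈ 11.6.
Then θ = 1940/(11.6−1) ≈ 183.

k ≈ 11.6, θ ≈ 183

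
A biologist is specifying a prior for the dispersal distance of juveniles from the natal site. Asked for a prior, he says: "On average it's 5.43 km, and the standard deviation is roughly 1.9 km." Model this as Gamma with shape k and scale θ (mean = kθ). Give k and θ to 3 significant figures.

For Gamma(k, scale θ): mean = kθ, variance = kθ², so CV = 1/√k.
CV = SD/mean = 1.9/5.43 = 0.3499, hence k = 1/CV² = 8.17.
Then θ = mean/k = 5.43/8.17 = 0.665.

k ≈ 8.17, θ ≈ 0.665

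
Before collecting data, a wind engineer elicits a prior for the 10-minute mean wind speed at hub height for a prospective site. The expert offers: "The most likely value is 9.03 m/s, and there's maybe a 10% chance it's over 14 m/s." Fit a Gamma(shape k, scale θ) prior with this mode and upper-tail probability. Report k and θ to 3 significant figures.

Gamma(k,θ) with k>1 has mode (k−1)θ, so θ = 9.03/(k−1).
Need P(X < 14) = 0.9 with θ tied to k this way. Start at k = 2, θ = 9.03: P(X<14) ≈ 0.459.
Too low — raise k to concentrate. Iterating converges to k ≈ 10.7.
Then θ = 9.03/(10.7−1) ≈ 0.929.

k ≈ 10.7, θ ≈ 0.929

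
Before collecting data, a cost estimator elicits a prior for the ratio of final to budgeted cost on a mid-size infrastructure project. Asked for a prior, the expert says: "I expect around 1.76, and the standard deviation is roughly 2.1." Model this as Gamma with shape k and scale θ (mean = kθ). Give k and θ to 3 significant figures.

k ≈ 0.702, θ ≈ 2.51

For Gamma(k, scale θ): mean = kθ, variance = kθ², so CV = 1/√k.
CV = SD/mean = 2.1/1.76 = 1.193, hence k = 1/CV² = 0.702.
Then θ = mean/k = 1.76/0.702 = 2.51.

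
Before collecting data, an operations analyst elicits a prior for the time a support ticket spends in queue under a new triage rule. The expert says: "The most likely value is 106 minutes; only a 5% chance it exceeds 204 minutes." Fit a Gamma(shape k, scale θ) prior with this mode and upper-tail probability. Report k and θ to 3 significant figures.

k ≈ 7.48, θ ≈ 16.4

Gamma(k,θ) with k>1 has mode (k−1)θ, so θ = 106/(k−1).
Need P(X < 204) = 0.95 with θ tied to k this way. Start at k = 2, θ = 106: P(X<204) ≈ 0.573.
Too low — raise k to concentrate. Iterating converges to k ≈ 7.48.
Then θ = 106/(7.48−1) ≈ 16.4.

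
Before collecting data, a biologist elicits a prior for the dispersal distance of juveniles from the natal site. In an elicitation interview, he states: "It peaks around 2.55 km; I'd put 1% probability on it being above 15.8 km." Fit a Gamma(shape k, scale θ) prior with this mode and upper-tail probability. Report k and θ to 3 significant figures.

Gamma(k,θ) with k>1 has mode (k−1)θ, so θ = 2.55/(k−1).
Need P(X < 15.8) = 0.99 with θ tied to k this way. Start at k = 2, θ = 2.55: P(X<15.8) ≈ 0.985.
Too low — raise k to concentrate. Iterating converges to k ≈ 2.1.
Then θ = 2.55/(2.1−1) ≈ 2.31.

k ≈ 2.1, θ ≈ 2.31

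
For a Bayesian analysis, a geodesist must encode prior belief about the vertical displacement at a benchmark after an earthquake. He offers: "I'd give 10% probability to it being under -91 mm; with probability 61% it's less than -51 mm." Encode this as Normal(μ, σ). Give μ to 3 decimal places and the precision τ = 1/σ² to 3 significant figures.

The p-quantile of Normal(μ,σ) is μ + z_p·σ, with z_{0.1} = -1.282 and z_{0.61} = 0.2793.
Eliminate σ: μ = (z₂·x₁ − z₁·x₂)/(z₂ − z₁) = (0.2793·-91 − (-1.282)·-51)/1.561 = -58.158.
Then σ = (x₂ − x₁)/(z₂ − z₁) = (-51 − -91)/1.561 = 25.627.
Precision τ = 1/σ² = 1/25.63² = 0.00152.

μ = -58.158, τ = 0.00152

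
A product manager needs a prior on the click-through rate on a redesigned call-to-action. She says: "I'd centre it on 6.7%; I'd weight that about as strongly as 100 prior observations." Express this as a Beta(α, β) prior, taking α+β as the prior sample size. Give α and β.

α = 6.7, β = 93.3

Under the effective-sample-size interpretation, Beta(α, β) has prior mean α/(α+β) and prior sample size α+β.
So α+β = 100 and α/(α+β) = 0.067, giving α = 0.067·100 = 6.7 and β = 100 − 6.7 = 93.3.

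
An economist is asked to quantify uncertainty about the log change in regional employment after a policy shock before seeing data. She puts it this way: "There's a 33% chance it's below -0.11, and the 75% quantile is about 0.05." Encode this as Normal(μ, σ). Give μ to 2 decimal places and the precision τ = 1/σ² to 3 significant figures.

For Normal(μ,σ), the p-quantile is μ + z_p·σ. Here z_{0.33} = -0.4399, z_{0.75} = 0.6745.
So -0.11 = μ − 0.4399σ and 0.05 = μ + 0.6745σ.
Subtracting: σ = (0.05 − -0.11)/(0.6745 − (-0.4399)) = 0.14.
Then μ = -0.11 − (-0.4399)·0.14 = -0.05.
Precision τ = 1/σ² = 1/0.1436² = 48.5.

μ = -0.05, τ = 48.5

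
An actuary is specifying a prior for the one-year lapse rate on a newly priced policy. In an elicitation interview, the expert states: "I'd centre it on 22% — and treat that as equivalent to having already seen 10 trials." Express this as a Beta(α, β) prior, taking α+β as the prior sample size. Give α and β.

α = 2.2, β = 7.8

Under the effective-sample-size interpretation, Beta(α, β) has prior mean α/(α+β) and prior sample size α+β.
So α+β = 10 and α/(α+β) = 0.22, giving α = 0.22·10 = 2.2 and β = 10 − 2.2 = 7.8.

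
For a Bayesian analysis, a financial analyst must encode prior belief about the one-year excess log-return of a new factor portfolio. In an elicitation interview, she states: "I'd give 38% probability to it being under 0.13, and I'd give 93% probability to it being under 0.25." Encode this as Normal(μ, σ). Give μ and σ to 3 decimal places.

μ = 0.151, σ = 0.067

The p-quantile of Normal(μ,σ) is μ + z_p·σ, with z_{0.38} = -0.3055 and z_{0.93} = 1.476.
Eliminate σ: μ = (z₂·x₁ − z₁·x₂)/(z₂ − z₁) = (1.476·0.13 − (-0.3055)·0.25)/1.781 = 0.151.
Then σ = (x₂ − x₁)/(z₂ − z₁) = (0.25 − 0.13)/1.781 = 0.067.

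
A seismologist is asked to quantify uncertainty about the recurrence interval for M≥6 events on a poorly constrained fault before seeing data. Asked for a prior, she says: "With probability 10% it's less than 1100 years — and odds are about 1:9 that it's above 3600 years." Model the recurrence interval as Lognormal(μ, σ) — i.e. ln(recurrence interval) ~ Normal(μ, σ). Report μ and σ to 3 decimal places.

If T ~ Lognormal(μ,σ) then ln T ~ Normal(μ,σ), so the p-quantile of ln T is μ + z_p·σ.
ln(1100) = 7.003 and ln(3600) = 8.189; z_{0.1} = -1.282, z_{0.9} = 1.282.
σ = (8.189 − 7.003)/(1.282 − (-1.282)) = 0.463.
μ = 7.003 − (-1.282)·0.463 = 7.596.

μ ≈ 7.596, σ ≈ 0.463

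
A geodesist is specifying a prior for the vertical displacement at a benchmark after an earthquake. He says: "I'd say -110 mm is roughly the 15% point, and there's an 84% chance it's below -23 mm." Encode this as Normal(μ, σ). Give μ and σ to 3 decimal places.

μ = -65.601, σ = 42.838

For Normal(μ,σ), the p-quantile is μ + z_p·σ. Here z_{0.15} = -1.036, z_{0.84} = 0.9945.
So -110 = μ − 1.036σ and -23 = μ + 0.9945σ.
Subtracting: σ = (-23 − -110)/(0.9945 − (-1.036)) = 42.838.
Then μ = -110 − (-1.036)·42.838 = -65.601.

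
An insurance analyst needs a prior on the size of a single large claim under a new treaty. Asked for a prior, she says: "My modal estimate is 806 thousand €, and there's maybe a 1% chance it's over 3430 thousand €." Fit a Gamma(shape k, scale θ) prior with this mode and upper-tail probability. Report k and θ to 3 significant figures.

Gamma(k,θ) with k>1 has mode (k−1)θ, so θ = 806/(k−1).
Need P(X < 3430) = 0.99 with θ tied to k this way. Start at k = 2, θ = 806: P(X<3430) ≈ 0.925.
Too low — raise k to concentrate. Iterating converges to k ≈ 2.96.
Then θ = 806/(2.96−1) ≈ 411.

k ≈ 2.96, θ ≈ 411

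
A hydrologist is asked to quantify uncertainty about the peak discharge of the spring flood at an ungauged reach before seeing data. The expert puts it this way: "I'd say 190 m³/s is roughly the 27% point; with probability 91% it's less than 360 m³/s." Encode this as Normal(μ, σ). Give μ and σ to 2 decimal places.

μ = 243.33, σ = 87.02

For Normal(μ,σ), the p-quantile is μ + z_p·σ. Here z_{0.27} = -0.6128, z_{0.91} = 1.341.
So 190 = μ − 0.6128σ and 360 = μ + 1.341σ.
Subtracting: σ = (360 − 190)/(1.341 − (-0.6128)) = 87.02.
Then μ = 190 − (-0.6128)·87.02 = 243.33.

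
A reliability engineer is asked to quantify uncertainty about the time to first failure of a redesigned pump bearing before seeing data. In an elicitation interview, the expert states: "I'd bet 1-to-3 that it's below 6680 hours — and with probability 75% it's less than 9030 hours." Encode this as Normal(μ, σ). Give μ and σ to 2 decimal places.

For Normal(μ,σ), the p-quantile is μ + z_p·σ. Here z_{0.25} = -0.6745, z_{0.75} = 0.6745.
So 6680 = μ − 0.6745σ and 9030 = μ + 0.6745σ.
Subtracting: σ = (9030 − 6680)/(0.6745 − (-0.6745)) = 1742.06.
Then μ = 6680 − (-0.6745)·1742.06 = 7855.00.

μ = 7855.00, σ = 1742.06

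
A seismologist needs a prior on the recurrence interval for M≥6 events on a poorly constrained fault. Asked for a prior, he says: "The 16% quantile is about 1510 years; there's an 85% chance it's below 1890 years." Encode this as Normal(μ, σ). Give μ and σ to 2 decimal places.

The p-quantile of Normal(μ,σ) is μ + z_p·σ, with z_{0.16} = -0.9945 and z_{0.85} = 1.036.
Eliminate σ: μ = (z₂·x₁ − z₁·x₂)/(z₂ − z₁) = (1.036·1510 − (-0.9945)·1890)/2.031 = 1696.07.
Then σ = (x₂ − x₁)/(z₂ − z₁) = (1890 − 1510)/2.031 = 187.11.

μ = 1696.07, σ = 187.11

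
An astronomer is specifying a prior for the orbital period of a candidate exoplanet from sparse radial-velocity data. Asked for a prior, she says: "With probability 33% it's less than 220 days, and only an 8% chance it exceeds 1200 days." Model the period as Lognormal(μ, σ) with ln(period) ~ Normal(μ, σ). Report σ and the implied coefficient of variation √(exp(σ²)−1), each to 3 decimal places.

If T ~ Lognormal(μ,σ) then ln T ~ Normal(μ,σ), so the p-quantile of ln T is μ + z_p·σ.
ln(220) = 5.394 and ln(1200) = 7.09; z_{0.33} = -0.4399, z_{0.92} = 1.405.
σ = (7.09 − 5.394)/(1.405 − (-0.4399)) = 0.919.
μ = 5.394 − (-0.4399)·0.919 = 5.798.
CV = √(exp(σ²)−1) = √(exp(0.8455)−1) = 1.153.

σ ≈ 0.919, CV ≈ 1.153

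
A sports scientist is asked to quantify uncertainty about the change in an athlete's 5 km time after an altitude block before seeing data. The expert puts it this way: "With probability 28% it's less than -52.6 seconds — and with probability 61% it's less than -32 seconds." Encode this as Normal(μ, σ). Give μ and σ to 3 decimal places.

For Normal(μ,σ), the p-quantile is μ + z_p·σ. Here z_{0.28} = -0.5828, z_{0.61} = 0.2793.
So -52.6 = μ − 0.5828σ and -32 = μ + 0.2793σ.
Subtracting: σ = (-32 − -52.6)/(0.2793 − (-0.5828)) = 23.893.
Then μ = -52.6 − (-0.5828)·23.893 = -38.674.

μ = -38.674, σ = 23.893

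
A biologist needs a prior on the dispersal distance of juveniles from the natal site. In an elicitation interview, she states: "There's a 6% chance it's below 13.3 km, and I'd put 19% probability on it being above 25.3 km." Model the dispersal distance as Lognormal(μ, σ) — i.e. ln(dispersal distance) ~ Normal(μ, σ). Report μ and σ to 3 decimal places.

If T ~ Lognormal(μ,σ) then ln T ~ Normal(μ,σ), so the p-quantile of ln T is μ + z_p·σ.
ln(13.3) = 2.588 and ln(25.3) = 3.231; z_{0.06} = -1.555, z_{0.81} = 0.8779.
σ = (3.231 − 2.588)/(0.8779 − (-1.555)) = 0.264.
μ = 2.588 − (-1.555)·0.264 = 2.999.

μ ≈ 2.999, σ ≈ 0.264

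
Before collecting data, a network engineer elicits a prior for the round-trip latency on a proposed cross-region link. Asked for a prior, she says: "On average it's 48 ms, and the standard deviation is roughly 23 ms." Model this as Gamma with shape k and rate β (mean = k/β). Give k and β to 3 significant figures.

k ≈ 4.36, β ≈ 0.0907

For Gamma(k, rate β): mean = k/β, variance = k/β², so CV = 1/√k.
CV = SD/mean = 23/48 = 0.4792, hence k = 1/CV² = 4.36.
Then β = k/mean = 4.36/48 = 0.0907.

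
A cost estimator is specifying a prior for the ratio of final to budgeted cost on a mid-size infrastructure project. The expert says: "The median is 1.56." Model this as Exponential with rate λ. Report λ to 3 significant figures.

λ ≈ 0.444

Exponential median = ln 2 / λ, so λ = ln 2 / 1.56 = 0.444.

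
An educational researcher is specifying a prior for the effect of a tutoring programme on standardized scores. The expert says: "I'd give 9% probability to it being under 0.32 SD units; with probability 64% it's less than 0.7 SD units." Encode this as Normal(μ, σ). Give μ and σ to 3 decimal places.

μ = 0.620, σ = 0.224

The p-quantile of Normal(μ,σ) is μ + z_p·σ, with z_{0.09} = -1.341 and z_{0.64} = 0.3585.
Eliminate σ: μ = (z₂·x₁ − z₁·x₂)/(z₂ − z₁) = (0.3585·0.32 − (-1.341)·0.7)/1.699 = 0.620.
Then σ = (x₂ − x₁)/(z₂ − z₁) = (0.7 − 0.32)/1.699 = 0.224.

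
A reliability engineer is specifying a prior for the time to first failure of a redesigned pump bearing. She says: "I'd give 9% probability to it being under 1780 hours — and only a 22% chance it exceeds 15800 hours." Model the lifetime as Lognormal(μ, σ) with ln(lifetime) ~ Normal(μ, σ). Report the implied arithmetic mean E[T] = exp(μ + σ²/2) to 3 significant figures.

E[T] ≈ 12100 hours

If T ~ Lognormal(μ,σ) then ln T ~ Normal(μ,σ), so the p-quantile of ln T is μ + z_p·σ.
ln(1780) = 7.484 and ln(15800) = 9.668; z_{0.09} = -1.341, z_{0.78} = 0.7722.
σ = (9.668 − 7.484)/(0.7722 − (-1.341)) = 1.033.
μ = 7.484 − (-1.341)·1.033 = 8.870.
E[T] = exp(μ + σ²/2) = exp(8.870 + 0.5339) = 12100 hours.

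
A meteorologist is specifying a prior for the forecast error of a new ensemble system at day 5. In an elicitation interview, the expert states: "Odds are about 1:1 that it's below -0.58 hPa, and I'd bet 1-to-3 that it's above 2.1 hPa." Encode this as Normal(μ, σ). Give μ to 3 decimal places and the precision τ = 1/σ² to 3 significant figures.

μ = -0.580, τ = 0.0633

For Normal(μ,σ), the p-quantile is μ + z_p·σ. Here z_{0.5} = 0, z_{0.75} = 0.6745.
So -0.58 = μ + 0σ and 2.1 = μ + 0.6745σ.
Subtracting: σ = (2.1 − -0.58)/(0.6745 − (0)) = 3.973.
Then μ = -0.58 − (0)·3.973 = -0.580.
Precision τ = 1/σ² = 1/3.973² = 0.0633.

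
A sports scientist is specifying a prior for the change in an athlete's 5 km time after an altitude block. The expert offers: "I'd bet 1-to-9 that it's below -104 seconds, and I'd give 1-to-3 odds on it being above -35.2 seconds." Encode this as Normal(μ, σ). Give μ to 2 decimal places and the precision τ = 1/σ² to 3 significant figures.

μ = -58.92, τ = 0.000808

The p-quantile of Normal(μ,σ) is μ + z_p·σ, with z_{0.1} = -1.282 and z_{0.75} = 0.6745.
Eliminate σ: μ = (z₂·x₁ − z₁·x₂)/(z₂ − z₁) = (0.6745·-104 − (-1.282)·-35.2)/1.956 = -58.92.
Then σ = (x₂ − x₁)/(z₂ − z₁) = (-35.2 − -104)/1.956 = 35.17.
Precision τ = 1/σ² = 1/35.17² = 0.000808.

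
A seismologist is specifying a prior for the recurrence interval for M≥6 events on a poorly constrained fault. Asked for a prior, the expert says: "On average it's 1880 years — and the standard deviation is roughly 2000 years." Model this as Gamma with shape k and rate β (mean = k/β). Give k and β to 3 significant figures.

k ≈ 0.884, β ≈ 0.00047

For Gamma(k, rate β): mean = k/β, variance = k/β², so CV = 1/√k.
CV = SD/mean = 2000/1880 = 1.064, hence k = 1/CV² = 0.884.
Then β = k/mean = 0.884/1880 = 0.00047.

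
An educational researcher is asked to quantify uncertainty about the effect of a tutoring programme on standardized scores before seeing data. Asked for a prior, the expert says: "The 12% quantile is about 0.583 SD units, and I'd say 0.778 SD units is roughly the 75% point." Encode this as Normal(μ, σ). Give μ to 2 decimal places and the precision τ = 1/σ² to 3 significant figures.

μ = 0.71, τ = 90

The p-quantile of Normal(μ,σ) is μ + z_p·σ, with z_{0.12} = -1.175 and z_{0.75} = 0.6745.
Eliminate σ: μ = (z₂·x₁ − z₁·x₂)/(z₂ − z₁) = (0.6745·0.583 − (-1.175)·0.778)/1.849 = 0.71.
Then σ = (x₂ − x₁)/(z₂ − z₁) = (0.778 − 0.583)/1.849 = 0.11.
Precision τ = 1/σ² = 1/0.1054² = 90.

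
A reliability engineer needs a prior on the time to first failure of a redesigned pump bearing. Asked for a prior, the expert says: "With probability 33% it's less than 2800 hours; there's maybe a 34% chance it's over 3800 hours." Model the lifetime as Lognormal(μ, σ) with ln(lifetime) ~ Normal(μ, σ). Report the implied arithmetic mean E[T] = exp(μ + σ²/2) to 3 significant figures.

E[T] ≈ 3500 hours

If T ~ Lognormal(μ,σ) then ln T ~ Normal(μ,σ), so the p-quantile of ln T is μ + z_p·σ.
ln(2800) = 7.937 and ln(3800) = 8.243; z_{0.33} = -0.4399, z_{0.66} = 0.4125.
σ = (8.243 − 7.937)/(0.4125 − (-0.4399)) = 0.358.
μ = 7.937 − (-0.4399)·0.358 = 8.095.
E[T] = exp(μ + σ²/2) = exp(8.095 + 0.0642) = 3500 hours.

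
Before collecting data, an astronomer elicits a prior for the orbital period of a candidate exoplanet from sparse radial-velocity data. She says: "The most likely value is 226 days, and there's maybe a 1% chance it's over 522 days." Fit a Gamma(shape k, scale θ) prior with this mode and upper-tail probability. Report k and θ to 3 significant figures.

Gamma(k,θ) with k>1 has mode (k−1)θ, so θ = 226/(k−1).
Need P(X < 522) = 0.99 with θ tied to k this way. Start at k = 2, θ = 226: P(X<522) ≈ 0.671.
Too low — raise k to concentrate. Iterating converges to k ≈ 7.81.
Then θ = 226/(7.81−1) ≈ 33.2.

k ≈ 7.81, θ ≈ 33.2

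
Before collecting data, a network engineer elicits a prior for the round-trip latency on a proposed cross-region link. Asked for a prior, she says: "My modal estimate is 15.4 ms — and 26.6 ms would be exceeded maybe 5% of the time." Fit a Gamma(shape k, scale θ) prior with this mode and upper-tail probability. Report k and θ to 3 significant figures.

Gamma(k,θ) with k>1 has mode (k−1)θ, so θ = 15.4/(k−1).
Need P(X < 26.6) = 0.95 with θ tied to k this way. Start at k = 2, θ = 15.4: P(X<26.6) ≈ 0.515.
Too low — raise k to concentrate. Iterating converges to k ≈ 10.3.
Then θ = 15.4/(10.3−1) ≈ 1.65.

k ≈ 10.3, θ ≈ 1.65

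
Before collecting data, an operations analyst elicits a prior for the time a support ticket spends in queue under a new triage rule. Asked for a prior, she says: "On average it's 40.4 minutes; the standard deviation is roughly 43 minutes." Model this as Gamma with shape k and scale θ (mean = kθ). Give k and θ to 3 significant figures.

k ≈ 0.883, θ ≈ 45.8

For Gamma(k, scale θ): mean = kθ, variance = kθ², so CV = 1/√k.
CV = SD/mean = 43/40.4 = 1.064, hence k = 1/CV² = 0.883.
Then θ = mean/k = 40.4/0.883 = 45.8.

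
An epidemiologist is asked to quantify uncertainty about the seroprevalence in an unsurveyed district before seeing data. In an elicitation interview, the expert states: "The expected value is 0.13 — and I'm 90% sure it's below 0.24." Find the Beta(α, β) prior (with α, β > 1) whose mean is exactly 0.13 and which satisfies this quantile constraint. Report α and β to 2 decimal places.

α ≈ 2.17, β ≈ 14.54

With mean 0.13 fixed, write α = 0.13s, β = 0.87s where s = α+β.
Need P(θ < 0.24) = 0.9 under Beta(0.13s, 0.87s). Normal approximation: (q−m)/√(m(1−m)/s) ≈ z_{0.9} = 1.28, so s ≈ 0.13·0.87·(1.28)²/(0.24−0.13)² = 15.4.
At s = 15.4: P(θ<0.24) ≈ 0.893. Adjusting to match 0.9 gives s ≈ 16.71.
So α = 0.13·16.71 ≈ 2.17, β = 0.87·16.71 ≈ 14.54.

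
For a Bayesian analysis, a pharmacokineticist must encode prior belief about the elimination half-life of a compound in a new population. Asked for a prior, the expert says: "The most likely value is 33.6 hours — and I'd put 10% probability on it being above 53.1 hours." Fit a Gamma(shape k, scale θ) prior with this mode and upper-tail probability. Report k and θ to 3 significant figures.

k ≈ 9.95, θ ≈ 3.75

Gamma(k,θ) with k>1 has mode (k−1)θ, so θ = 33.6/(k−1).
Need P(X < 53.1) = 0.9 with θ tied to k this way. Start at k = 2, θ = 33.6: P(X<53.1) ≈ 0.469.
Too low — raise k to concentrate. Iterating converges to k ≈ 9.95.
Then θ = 33.6/(9.95−1) ≈ 3.75.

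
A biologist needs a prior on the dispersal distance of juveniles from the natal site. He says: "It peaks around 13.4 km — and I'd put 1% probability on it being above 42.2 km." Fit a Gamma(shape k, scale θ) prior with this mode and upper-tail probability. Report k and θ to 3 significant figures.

Gamma(k,θ) with k>1 has mode (k−1)θ, so θ = 13.4/(k−1).
Need P(X < 42.2) = 0.99 with θ tied to k this way. Start at k = 2, θ = 13.4: P(X<42.2) ≈ 0.822.
Too low — raise k to concentrate. Iterating converges to k ≈ 4.38.
Then θ = 13.4/(4.38−1) ≈ 3.96.

k ≈ 4.38, θ ≈ 3.96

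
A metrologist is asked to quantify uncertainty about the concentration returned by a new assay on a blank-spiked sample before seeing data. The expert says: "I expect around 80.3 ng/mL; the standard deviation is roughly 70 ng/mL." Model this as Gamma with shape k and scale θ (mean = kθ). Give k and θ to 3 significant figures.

k ≈ 1.32, θ ≈ 61

For Gamma(k, scale θ): mean = kθ, variance = kθ², so CV = 1/√k.
CV = SD/mean = 70/80.3 = 0.8717, hence k = 1/CV² = 1.32.
Then θ = mean/k = 80.3/1.32 = 61.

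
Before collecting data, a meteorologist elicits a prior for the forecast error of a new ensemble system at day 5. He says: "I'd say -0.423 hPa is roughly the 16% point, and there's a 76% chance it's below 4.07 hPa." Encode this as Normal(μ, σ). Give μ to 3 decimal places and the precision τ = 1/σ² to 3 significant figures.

μ = 2.204, τ = 0.143

For Normal(μ,σ), the p-quantile is μ + z_p·σ. Here z_{0.16} = -0.9945, z_{0.76} = 0.7063.
So -0.423 = μ − 0.9945σ and 4.07 = μ + 0.7063σ.
Subtracting: σ = (4.07 − -0.423)/(0.7063 − (-0.9945)) = 2.642.
Then μ = -0.423 − (-0.9945)·2.642 = 2.204.
Precision τ = 1/σ² = 1/2.642² = 0.143.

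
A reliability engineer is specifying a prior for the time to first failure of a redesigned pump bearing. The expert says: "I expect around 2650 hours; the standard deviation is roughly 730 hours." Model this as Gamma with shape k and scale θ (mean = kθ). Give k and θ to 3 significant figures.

k ≈ 13.2, θ ≈ 201

For Gamma(k, scale θ): mean = kθ, variance = kθ², so CV = 1/√k.
CV = SD/mean = 730/2650 = 0.2755, hence k = 1/CV² = 13.2.
Then θ = mean/k = 2650/13.2 = 201.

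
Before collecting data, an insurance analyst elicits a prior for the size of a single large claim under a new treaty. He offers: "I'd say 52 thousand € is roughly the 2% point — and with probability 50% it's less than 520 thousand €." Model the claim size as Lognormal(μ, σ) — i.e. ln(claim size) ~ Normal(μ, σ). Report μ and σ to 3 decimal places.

If T ~ Lognormal(μ,σ) then ln T ~ Normal(μ,σ), so the p-quantile of ln T is μ + z_p·σ.
ln(52) = 3.951 and ln(520) = 6.254; z_{0.02} = -2.054, z_{0.5} = 0.
σ = (6.254 − 3.951)/(0 − (-2.054)) = 1.121.
μ = 3.951 − (-2.054)·1.121 = 6.254.

μ ≈ 6.254, σ ≈ 1.121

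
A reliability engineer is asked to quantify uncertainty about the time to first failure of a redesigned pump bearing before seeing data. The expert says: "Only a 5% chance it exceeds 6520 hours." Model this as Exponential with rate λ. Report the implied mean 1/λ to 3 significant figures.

P(T > 6520.0) = e^(−λ·6520.0) = 0.05, so λ = −ln(0.05)/6520.0 = 0.000459.
Mean = 1/λ = 2180 hours.

mean ≈ 2180 hours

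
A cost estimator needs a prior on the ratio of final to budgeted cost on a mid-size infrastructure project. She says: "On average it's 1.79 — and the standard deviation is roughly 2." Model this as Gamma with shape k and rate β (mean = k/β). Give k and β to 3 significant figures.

k ≈ 0.801, β ≈ 0.448

For Gamma(k, rate β): mean = k/β, variance = k/β², so CV = 1/√k.
CV = SD/mean = 2/1.79 = 1.117, hence k = 1/CV² = 0.801.
Then β = k/mean = 0.801/1.79 = 0.448.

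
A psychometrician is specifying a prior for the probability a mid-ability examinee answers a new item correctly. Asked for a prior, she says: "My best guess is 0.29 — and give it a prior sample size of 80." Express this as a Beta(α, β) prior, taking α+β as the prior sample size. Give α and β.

α = 23.2, β = 56.8

Under the effective-sample-size interpretation, Beta(α, β) has prior mean α/(α+β) and prior sample size α+β.
So α+β = 80 and α/(α+β) = 0.29, giving α = 0.29·80 = 23.2 and β = 80 − 23.2 = 56.8.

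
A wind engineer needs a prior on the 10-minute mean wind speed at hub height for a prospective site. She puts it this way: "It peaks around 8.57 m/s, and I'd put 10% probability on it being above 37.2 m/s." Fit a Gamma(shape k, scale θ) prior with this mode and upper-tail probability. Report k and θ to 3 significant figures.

k ≈ 1.84, θ ≈ 10.2

Gamma(k,θ) with k>1 has mode (k−1)θ, so θ = 8.57/(k−1).
Need P(X < 37.2) = 0.9 with θ tied to k this way. Start at k = 2, θ = 8.57: P(X<37.2) ≈ 0.930.
Too high — lower k to spread out. Iterating converges to k ≈ 1.84.
Then θ = 8.57/(1.84−1) ≈ 10.2.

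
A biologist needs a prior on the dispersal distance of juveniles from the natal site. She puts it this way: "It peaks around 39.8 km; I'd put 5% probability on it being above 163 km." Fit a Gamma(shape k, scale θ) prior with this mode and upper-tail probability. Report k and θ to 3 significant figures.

Gamma(k,θ) with k>1 has mode (k−1)θ, so θ = 39.8/(k−1).
Need P(X < 163) = 0.95 with θ tied to k this way. Start at k = 2, θ = 39.8: P(X<163) ≈ 0.915.
Too low — raise k to concentrate. Iterating converges to k ≈ 2.26.
Then θ = 39.8/(2.26−1) ≈ 31.6.

k ≈ 2.26, θ ≈ 31.6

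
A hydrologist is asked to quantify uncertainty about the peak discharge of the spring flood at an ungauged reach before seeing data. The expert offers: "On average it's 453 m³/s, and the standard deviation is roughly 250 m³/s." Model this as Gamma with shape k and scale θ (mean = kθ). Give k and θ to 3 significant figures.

For Gamma(k, scale θ): mean = kθ, variance = kθ², so CV = 1/√k.
CV = SD/mean = 250/453 = 0.5519, hence k = 1/CV² = 3.28.
Then θ = mean/k = 453/3.28 = 138.

k ≈ 3.28, θ ≈ 138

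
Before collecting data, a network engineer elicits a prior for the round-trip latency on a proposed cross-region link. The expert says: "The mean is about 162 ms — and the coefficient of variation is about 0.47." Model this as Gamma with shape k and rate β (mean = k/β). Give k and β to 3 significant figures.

k ≈ 4.53, β ≈ 0.0279

For Gamma(k, rate β): mean = k/β, variance = k/β², so CV = 1/√k.
CV = 0.47, hence k = 1/CV² = 4.53.
Then β = k/mean = 4.53/162 = 0.0279.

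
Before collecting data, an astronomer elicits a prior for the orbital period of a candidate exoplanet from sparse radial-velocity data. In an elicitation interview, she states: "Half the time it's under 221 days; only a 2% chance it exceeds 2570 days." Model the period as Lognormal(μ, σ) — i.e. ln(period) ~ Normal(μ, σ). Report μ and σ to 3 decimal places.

If T ~ Lognormal(μ,σ) then ln T ~ Normal(μ,σ), so the p-quantile of ln T is μ + z_p·σ.
ln(221) = 5.398 and ln(2570) = 7.852; z_{0.5} = 0, z_{0.98} = 2.054.
σ = (7.852 − 5.398)/(2.054 − (0)) = 1.195.
μ = 5.398 − (0)·1.195 = 5.398.

μ ≈ 5.398, σ ≈ 1.195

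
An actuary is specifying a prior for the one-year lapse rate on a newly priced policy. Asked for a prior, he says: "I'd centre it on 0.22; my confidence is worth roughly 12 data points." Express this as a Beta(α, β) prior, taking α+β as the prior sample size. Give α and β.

Under the effective-sample-size interpretation, Beta(α, β) has prior mean α/(α+β) and prior sample size α+β.
So α+β = 12 and α/(α+β) = 0.22, giving α = 0.22·12 = 2.64 and β = 12 − 2.64 = 9.36.

α = 2.64, β = 9.36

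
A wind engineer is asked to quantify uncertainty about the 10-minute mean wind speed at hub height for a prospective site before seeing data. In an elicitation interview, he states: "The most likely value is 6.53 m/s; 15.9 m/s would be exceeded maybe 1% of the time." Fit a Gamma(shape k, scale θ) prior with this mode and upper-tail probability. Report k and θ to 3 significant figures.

Gamma(k,θ) with k>1 has mode (k−1)θ, so θ = 6.53/(k−1).
Need P(X < 15.9) = 0.99 with θ tied to k this way. Start at k = 2, θ = 6.53: P(X<15.9) ≈ 0.699.
Too low — raise k to concentrate. Iterating converges to k ≈ 6.96.
Then θ = 6.53/(6.96−1) ≈ 1.1.

k ≈ 6.96, θ ≈ 1.1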